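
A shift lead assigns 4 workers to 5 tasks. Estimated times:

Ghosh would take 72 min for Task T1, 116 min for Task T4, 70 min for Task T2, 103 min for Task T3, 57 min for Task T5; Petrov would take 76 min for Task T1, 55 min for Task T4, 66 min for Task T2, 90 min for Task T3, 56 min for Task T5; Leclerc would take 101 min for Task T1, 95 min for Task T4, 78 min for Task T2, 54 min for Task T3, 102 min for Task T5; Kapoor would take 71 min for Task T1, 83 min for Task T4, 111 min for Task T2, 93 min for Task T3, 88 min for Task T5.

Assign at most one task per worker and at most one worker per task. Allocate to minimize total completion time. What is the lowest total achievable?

Minimum total: 237 min

This is a one-to-one assignment (minimum-cost bipartite matching).
Optimal: Ghosh→Task T5 (57 min), Petrov→Task T4 (55 min), Leclerc→Task T3 (54 min), Kapoor→Task T1 (71 min) — total 57+55+54+71 = 237 min.
Column-greedy (each task in turn goes to its cheapest remaining worker) gives 250 min, worse by 13.
Swapping Leclerc↔Kapoor (Leclerc→Task T1 101 min, Kapoor→Task T3 93 min) adds 69.
No other one-to-one assignment undercuts 237 min.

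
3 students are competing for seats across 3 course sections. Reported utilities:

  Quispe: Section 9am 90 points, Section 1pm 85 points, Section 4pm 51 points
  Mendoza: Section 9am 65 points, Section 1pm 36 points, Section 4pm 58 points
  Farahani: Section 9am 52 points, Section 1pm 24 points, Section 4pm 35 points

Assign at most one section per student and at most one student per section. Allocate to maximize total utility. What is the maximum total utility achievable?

Maximum total: 195 points

Optimal: Quispe→Section 1pm (85 points), Mendoza→Section 4pm (58 points), Farahani→Section 9am (52 points) — total 85+58+52 = 195 points.
Max-entry greedy (repeatedly take the single best remaining cell) gives 172 points, worse by 23.
Next-best assignment: Quispe→Section 1pm, Mendoza→Section 9am, Farahani→Section 4pm = 185 points.
Swapping Farahani↔Mendoza (Farahani→Section 4pm 35 points, Mendoza→Section 9am 65 points) loses 10.
Every other assignment is strictly worse.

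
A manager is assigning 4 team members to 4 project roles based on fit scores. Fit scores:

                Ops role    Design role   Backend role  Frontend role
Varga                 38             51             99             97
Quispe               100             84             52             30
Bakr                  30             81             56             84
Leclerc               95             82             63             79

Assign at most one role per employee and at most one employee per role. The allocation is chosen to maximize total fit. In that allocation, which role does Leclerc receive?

Leclerc receives Design role.

This is the linear assignment problem.
Optimal: Varga→Backend role (99 pts), Quispe→Ops role (100 pts), Bakr→Frontend role (84 pts), Leclerc→Design role (82 pts) — total 99+100+84+82 = 365 pts.
Swapping Quispe↔Bakr (Quispe→Frontend role 30 pts, Bakr→Ops role 30 pts) loses 124.
Leclerc's own top role is Ops role (95 pts), but forcing Leclerc→Ops role and reassigning the rest optimally gives only 362 pts — worse by 3.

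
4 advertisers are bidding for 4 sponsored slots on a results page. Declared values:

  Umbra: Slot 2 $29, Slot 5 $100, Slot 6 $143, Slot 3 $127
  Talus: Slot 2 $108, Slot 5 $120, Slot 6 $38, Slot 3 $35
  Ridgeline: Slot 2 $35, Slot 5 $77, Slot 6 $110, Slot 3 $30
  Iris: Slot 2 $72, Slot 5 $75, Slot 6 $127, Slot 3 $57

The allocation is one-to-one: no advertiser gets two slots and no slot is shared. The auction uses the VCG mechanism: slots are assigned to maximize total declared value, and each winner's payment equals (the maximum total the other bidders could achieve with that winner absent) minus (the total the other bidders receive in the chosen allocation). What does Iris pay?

Efficient allocation: Umbra→Slot 3 ($127), Talus→Slot 2 ($108), Ridgeline→Slot 5 ($77), Iris→Slot 6 ($127); total welfare W = $439.
Iris receives Slot 6 at value $127, so the others get W − 127 = $312.
Without Iris: best allocation of the remaining 3 bidders over all 4 slots is Umbra→Slot 3 ($127), Talus→Slot 5 ($120), Ridgeline→Slot 6 ($110), total $357.
VCG payment = (others' best without Iris) − (others' welfare with Iris) = 357 − 312 = $45.

Iris pays $45.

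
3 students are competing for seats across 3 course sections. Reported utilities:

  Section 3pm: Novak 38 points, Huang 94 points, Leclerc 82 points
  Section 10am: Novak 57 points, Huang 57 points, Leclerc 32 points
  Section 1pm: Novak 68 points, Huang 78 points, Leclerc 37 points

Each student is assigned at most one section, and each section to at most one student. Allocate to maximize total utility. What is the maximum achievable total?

Max total: 217 points

Optimal: Novak→Section 10am (57 points), Huang→Section 1pm (78 points), Leclerc→Section 3pm (82 points) — total 57+78+82 = 217 points.
Row-greedy (each student in turn takes its best remaining section) gives 194 points, worse by 23.
Swapping Novak↔Leclerc (Novak→Section 3pm 38 points, Leclerc→Section 10am 32 points) loses 69.
Checked against all permutations: 217 points is optimal.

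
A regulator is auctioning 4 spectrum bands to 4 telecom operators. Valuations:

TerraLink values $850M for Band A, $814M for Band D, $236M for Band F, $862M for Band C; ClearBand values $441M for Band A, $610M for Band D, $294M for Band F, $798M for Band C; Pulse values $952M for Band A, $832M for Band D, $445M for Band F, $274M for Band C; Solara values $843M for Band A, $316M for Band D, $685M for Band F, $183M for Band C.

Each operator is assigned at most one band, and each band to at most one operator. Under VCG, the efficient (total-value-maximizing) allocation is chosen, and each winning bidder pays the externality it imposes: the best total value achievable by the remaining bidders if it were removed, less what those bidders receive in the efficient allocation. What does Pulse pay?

Pulse pays $158M.

Efficient allocation: TerraLink→Band D ($814M), ClearBand→Band C ($798M), Pulse→Band A ($952M), Solara→Band F ($685M); total welfare W = $3249M.
Pulse receives Band A at value $952M, so the others get W − 952 = $2297M.
Without Pulse: best allocation of the remaining 3 bidders over all 4 bands is TerraLink→Band D ($814M), ClearBand→Band C ($798M), Solara→Band A ($843M), total $2455M.
VCG payment = (others' best without Pulse) − (others' welfare with Pulse) = 2455 − 2297 = $158M.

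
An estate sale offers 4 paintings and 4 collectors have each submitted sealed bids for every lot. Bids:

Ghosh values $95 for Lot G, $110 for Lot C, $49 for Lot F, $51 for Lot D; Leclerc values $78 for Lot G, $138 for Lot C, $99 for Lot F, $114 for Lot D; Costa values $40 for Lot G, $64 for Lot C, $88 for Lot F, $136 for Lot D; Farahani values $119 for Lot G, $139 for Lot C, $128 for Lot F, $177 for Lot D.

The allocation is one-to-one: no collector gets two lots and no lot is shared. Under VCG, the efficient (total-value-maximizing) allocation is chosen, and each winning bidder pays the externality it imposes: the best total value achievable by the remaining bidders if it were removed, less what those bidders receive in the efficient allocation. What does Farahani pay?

Efficient allocation: Ghosh→Lot G ($95), Leclerc→Lot C ($138), Costa→Lot F ($88), Farahani→Lot D ($177); total welfare W = $498.
Farahani receives Lot D at value $177, so the others get W − 177 = $321.
Without Farahani: best allocation of the remaining 3 bidders over all 4 lots is Ghosh→Lot G ($95), Leclerc→Lot C ($138), Costa→Lot D ($136), total $369.
VCG payment = (others' best without Farahani) − (others' welfare with Farahani) = 369 − 321 = $48.

Farahani pays $48.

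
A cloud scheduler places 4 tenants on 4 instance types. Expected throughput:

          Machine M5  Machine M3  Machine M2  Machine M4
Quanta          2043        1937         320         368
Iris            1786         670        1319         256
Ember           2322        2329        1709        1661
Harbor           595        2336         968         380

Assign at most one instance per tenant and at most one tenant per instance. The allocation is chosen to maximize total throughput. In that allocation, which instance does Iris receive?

Iris receives Machine M2.

This is a one-to-one assignment (maximum-weight bipartite matching).
Optimal: Quanta→Machine M5 (2043 ops/s), Iris→Machine M2 (1319 ops/s), Ember→Machine M4 (1661 ops/s), Harbor→Machine M3 (2336 ops/s) — total 2043+1319+1661+2336 = 7359 ops/s.
Column-greedy (each instance in turn goes to its best remaining tenant) gives 6345 ops/s, worse by 1014.
Checked against all permutations: 7359 ops/s is optimal.
Iris's own top instance is Machine M5 (1786 ops/s), but forcing Iris→Machine M5 and reassigning the rest optimally gives only 6352 ops/s — worse by 1007.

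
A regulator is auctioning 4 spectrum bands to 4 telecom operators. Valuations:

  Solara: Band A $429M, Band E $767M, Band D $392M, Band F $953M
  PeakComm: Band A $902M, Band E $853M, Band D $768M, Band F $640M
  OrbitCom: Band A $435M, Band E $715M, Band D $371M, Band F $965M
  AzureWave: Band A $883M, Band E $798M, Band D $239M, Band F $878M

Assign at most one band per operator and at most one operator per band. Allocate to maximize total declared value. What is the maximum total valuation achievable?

Max total: $3383M

This is a one-to-one assignment (maximum-weight bipartite matching).
Optimal: Solara→Band E ($767M), PeakComm→Band D ($768M), OrbitCom→Band F ($965M), AzureWave→Band A ($883M) — total 767+768+965+883 = $3383M.
Max-entry greedy (repeatedly take the single best remaining cell) gives $3057M, worse by 326.
Next-best assignment: Solara→Band F, PeakComm→Band D, OrbitCom→Band E, AzureWave→Band A = $3319M.
Swapping Solara↔PeakComm (Solara→Band D $392M, PeakComm→Band E $853M) loses 290.
No other one-to-one assignment exceeds $3383M.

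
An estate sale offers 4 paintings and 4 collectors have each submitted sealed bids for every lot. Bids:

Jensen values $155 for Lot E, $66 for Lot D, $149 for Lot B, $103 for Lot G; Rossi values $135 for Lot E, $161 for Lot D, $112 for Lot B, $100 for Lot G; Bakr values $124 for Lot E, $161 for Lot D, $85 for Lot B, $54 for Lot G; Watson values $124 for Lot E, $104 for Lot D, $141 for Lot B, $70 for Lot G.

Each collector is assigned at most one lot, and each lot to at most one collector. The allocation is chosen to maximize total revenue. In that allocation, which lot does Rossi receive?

Optimal: Jensen→Lot E ($155), Rossi→Lot G ($100), Bakr→Lot D ($161), Watson→Lot B ($141) — total 155+100+161+141 = $557.
Every other assignment is strictly worse.
Rossi's own top lot is Lot D ($161), but forcing Rossi→Lot D and reassigning the rest optimally gives only $529 — worse by 28.

Rossi receives Lot G.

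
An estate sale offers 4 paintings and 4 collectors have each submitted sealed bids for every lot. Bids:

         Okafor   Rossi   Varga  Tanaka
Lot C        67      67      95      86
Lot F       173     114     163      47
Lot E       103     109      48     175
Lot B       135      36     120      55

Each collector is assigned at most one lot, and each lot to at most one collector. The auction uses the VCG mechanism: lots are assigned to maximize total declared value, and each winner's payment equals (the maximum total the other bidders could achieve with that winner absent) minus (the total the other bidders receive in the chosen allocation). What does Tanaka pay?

Tanaka pays $42.

Efficient allocation: Okafor→Lot B ($135), Rossi→Lot C ($67), Varga→Lot F ($163), Tanaka→Lot E ($175); total welfare W = $540.
Tanaka receives Lot E at value $175, so the others get W − 175 = $365.
Without Tanaka: best allocation of the remaining 3 bidders over all 4 lots is Okafor→Lot B ($135), Rossi→Lot E ($109), Varga→Lot F ($163), total $407.
VCG payment = (others' best without Tanaka) − (others' welfare with Tanaka) = 407 − 365 = $42.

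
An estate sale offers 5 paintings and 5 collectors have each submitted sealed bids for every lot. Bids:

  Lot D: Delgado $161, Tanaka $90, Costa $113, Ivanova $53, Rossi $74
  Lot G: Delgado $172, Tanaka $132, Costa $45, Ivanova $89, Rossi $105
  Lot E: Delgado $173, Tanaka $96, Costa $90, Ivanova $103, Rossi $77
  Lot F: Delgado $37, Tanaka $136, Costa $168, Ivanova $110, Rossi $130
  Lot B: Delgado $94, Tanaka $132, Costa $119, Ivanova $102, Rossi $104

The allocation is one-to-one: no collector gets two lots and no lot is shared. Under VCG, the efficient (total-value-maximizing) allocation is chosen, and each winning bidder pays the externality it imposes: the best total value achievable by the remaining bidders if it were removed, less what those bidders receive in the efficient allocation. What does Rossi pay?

Rossi pays $11.

Efficient allocation: Delgado→Lot D ($161), Tanaka→Lot B ($132), Costa→Lot F ($168), Ivanova→Lot E ($103), Rossi→Lot G ($105); total welfare W = $669.
Rossi receives Lot G at value $105, so the others get W − 105 = $564.
Without Rossi: best allocation of the remaining 4 bidders over all 5 lots is Delgado→Lot G ($172), Tanaka→Lot B ($132), Costa→Lot F ($168), Ivanova→Lot E ($103), total $575.
VCG payment = (others' best without Rossi) − (others' welfare with Rossi) = 575 − 564 = $11.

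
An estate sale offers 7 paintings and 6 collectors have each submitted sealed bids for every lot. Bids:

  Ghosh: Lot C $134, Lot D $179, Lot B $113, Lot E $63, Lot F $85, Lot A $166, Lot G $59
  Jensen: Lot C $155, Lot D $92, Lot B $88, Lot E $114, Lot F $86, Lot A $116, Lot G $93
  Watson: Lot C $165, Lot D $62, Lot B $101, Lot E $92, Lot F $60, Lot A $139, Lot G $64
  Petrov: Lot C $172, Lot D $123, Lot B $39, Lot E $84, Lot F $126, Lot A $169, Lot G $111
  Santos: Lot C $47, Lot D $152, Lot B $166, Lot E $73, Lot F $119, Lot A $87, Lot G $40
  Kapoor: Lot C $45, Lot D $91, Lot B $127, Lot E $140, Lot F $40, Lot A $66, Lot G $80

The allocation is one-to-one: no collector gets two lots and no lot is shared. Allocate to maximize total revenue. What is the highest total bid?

Max total: $912

This is a one-to-one assignment (maximum-weight bipartite matching).
Optimal: Ghosh→Lot D ($179), Jensen→Lot G ($93), Watson→Lot C ($165), Petrov→Lot A ($169), Santos→Lot B ($166), Kapoor→Lot E ($140) — total 179+93+165+169+166+140 = $912.
Column-greedy (each lot in turn goes to its best remaining collector) gives $882, worse by 30.
Next-best assignment: Ghosh→Lot D, Jensen→Lot C, Watson→Lot A, Petrov→Lot F, Santos→Lot B, Kapoor→Lot E = $905.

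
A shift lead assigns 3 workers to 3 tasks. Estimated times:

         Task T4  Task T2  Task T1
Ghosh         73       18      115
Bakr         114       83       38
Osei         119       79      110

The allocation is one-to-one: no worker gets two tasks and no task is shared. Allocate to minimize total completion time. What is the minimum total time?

Optimal: Ghosh→Task T2 (18 min), Bakr→Task T1 (38 min), Osei→Task T4 (119 min) — total 18+38+119 = 175 min.
Column-greedy (each task in turn goes to its cheapest remaining worker) gives 190 min, worse by 15.
No other one-to-one assignment undercuts 175 min.

Min total: 175 min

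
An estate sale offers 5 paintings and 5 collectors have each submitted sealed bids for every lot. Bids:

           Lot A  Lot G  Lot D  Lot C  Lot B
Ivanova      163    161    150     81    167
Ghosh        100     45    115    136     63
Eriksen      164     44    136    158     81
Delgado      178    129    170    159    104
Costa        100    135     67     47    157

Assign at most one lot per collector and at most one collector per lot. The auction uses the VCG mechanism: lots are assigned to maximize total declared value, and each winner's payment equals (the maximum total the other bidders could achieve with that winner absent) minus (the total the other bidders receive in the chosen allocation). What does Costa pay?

Efficient allocation: Ivanova→Lot G ($161), Ghosh→Lot C ($136), Eriksen→Lot A ($164), Delgado→Lot D ($170), Costa→Lot B ($157); total welfare W = $788.
Costa receives Lot B at value $157, so the others get W − 157 = $631.
Without Costa: best allocation of the remaining 4 bidders over all 5 lots is Ivanova→Lot B ($167), Ghosh→Lot C ($136), Eriksen→Lot A ($164), Delgado→Lot D ($170), total $637.
VCG payment = (others' best without Costa) − (others' welfare with Costa) = 637 − 631 = $6.

Costa pays $6.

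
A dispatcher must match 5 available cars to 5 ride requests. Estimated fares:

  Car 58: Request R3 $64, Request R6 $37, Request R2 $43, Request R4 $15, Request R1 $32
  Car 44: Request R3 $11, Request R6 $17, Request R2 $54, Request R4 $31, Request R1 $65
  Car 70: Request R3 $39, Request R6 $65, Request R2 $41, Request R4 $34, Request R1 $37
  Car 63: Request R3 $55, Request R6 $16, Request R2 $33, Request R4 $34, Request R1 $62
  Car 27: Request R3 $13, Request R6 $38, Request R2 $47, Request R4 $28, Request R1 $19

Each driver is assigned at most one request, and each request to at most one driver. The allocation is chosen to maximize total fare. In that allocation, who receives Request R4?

Car 63 receives Request R4.

Treat this as an assignment problem: match each driver to one request.
Optimal: Car 58→Request R3 ($64), Car 44→Request R1 ($65), Car 70→Request R6 ($65), Car 63→Request R4 ($34), Car 27→Request R2 ($47) — total 64+65+65+34+47 = $275.
Column-greedy (each request in turn goes to its best remaining driver) gives $236, worse by 39.
Checked against all permutations: $275 is optimal.
Car 63's own top request is Request R1 ($62), but forcing Car 63→Request R1 and reassigning the rest optimally gives only $273 — worse by 2.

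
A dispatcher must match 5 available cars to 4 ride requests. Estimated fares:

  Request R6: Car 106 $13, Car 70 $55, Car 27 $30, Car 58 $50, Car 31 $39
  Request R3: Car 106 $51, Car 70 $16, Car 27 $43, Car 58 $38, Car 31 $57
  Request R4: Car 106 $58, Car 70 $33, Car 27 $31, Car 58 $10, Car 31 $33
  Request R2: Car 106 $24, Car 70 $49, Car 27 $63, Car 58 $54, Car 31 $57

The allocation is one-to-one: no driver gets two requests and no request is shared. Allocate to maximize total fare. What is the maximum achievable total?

Optimal: Car 70→Request R6 ($55), Car 31→Request R3 ($57), Car 106→Request R4 ($58), Car 27→Request R2 ($63) — total 55+57+58+63 = $233.
Row-greedy (each driver in turn takes its best remaining request) gives $214, worse by 19.
Every other assignment is strictly worse.

Max total: $233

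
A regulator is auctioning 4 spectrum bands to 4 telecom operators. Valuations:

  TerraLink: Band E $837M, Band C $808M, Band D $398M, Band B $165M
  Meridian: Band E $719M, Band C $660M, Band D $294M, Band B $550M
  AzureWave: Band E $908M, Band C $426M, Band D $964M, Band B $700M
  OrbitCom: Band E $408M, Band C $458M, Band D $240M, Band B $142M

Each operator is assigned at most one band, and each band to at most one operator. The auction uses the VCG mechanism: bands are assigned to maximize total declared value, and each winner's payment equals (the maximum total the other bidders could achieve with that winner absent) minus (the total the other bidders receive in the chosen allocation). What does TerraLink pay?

Efficient allocation: TerraLink→Band E ($837M), Meridian→Band B ($550M), AzureWave→Band D ($964M), OrbitCom→Band C ($458M); total welfare W = $2809M.
TerraLink receives Band E at value $837M, so the others get W − 837 = $1972M.
Without TerraLink: best allocation of the remaining 3 bidders over all 4 bands is Meridian→Band E ($719M), AzureWave→Band D ($964M), OrbitCom→Band C ($458M), total $2141M.
VCG payment = (others' best without TerraLink) − (others' welfare with TerraLink) = 2141 − 1972 = $169M.

TerraLink pays $169M.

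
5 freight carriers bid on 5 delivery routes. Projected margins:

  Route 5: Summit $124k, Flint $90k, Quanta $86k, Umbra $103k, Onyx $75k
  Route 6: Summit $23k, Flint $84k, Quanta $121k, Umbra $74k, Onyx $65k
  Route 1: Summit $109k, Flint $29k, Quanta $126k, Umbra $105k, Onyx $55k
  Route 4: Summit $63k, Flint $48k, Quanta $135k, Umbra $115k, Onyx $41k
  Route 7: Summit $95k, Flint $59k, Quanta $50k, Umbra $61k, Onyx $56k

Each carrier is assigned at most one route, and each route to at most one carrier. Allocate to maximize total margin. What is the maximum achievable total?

Optimal: Summit→Route 5 ($124k), Flint→Route 6 ($84k), Quanta→Route 1 ($126k), Umbra→Route 4 ($115k), Onyx→Route 7 ($56k) — total 124+84+126+115+56 = $505k.
Column-greedy (each route in turn goes to its best remaining carrier) gives $454k, worse by 51.
Checked against all permutations: $505k is optimal.

Max total: $505k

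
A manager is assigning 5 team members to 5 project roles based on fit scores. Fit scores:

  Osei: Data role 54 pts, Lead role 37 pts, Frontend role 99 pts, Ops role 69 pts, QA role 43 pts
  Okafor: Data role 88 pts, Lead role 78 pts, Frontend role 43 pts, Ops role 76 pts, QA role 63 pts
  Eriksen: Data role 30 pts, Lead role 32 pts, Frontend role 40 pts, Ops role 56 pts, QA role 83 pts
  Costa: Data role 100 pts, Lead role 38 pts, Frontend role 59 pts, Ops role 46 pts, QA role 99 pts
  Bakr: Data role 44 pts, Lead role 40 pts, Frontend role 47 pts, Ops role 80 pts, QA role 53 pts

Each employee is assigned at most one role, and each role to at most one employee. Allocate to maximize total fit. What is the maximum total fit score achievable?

Max total: 440 pts

Treat this as an assignment problem: match each employee to one role.
Optimal: Osei→Frontend role (99 pts), Okafor→Lead role (78 pts), Eriksen→QA role (83 pts), Costa→Data role (100 pts), Bakr→Ops role (80 pts) — total 99+78+83+100+80 = 440 pts.
Row-greedy (each employee in turn takes its best remaining role) gives 356 pts, worse by 84.
Next-best assignment: Osei→Frontend role, Okafor→Data role, Eriksen→Lead role, Costa→QA role, Bakr→Ops role = 398 pts.
Swapping Eriksen↔Costa (Eriksen→Data role 30 pts, Costa→QA role 99 pts) loses 54.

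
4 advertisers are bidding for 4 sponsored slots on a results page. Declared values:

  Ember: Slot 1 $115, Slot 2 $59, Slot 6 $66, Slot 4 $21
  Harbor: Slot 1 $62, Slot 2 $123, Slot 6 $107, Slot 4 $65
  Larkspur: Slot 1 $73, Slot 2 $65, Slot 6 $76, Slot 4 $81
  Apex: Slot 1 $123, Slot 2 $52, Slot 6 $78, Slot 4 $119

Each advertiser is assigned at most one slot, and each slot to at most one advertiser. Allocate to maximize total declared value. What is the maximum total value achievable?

Optimal: Ember→Slot 1 ($115), Harbor→Slot 2 ($123), Larkspur→Slot 6 ($76), Apex→Slot 4 ($119) — total 115+123+76+119 = $433.
Max-entry greedy (repeatedly take the single best remaining cell) gives $393, worse by 40.

Max total: $433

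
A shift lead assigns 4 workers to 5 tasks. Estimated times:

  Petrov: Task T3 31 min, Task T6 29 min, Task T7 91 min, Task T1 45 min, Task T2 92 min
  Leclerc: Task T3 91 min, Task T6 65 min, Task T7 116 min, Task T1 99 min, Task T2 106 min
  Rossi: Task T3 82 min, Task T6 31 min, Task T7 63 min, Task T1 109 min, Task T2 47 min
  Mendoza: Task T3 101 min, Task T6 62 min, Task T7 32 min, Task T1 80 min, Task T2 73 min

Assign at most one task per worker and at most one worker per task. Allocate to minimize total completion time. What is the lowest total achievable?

Treat this as an assignment problem: match each worker to one task.
Optimal: Petrov→Task T3 (31 min), Leclerc→Task T6 (65 min), Rossi→Task T2 (47 min), Mendoza→Task T7 (32 min) — total 31+65+47+32 = 175 min.
Next-best assignment: Petrov→Task T1, Leclerc→Task T6, Rossi→Task T2, Mendoza→Task T7 = 189 min.
Checked against all permutations: 175 min is optimal.

Minimum total: 175 min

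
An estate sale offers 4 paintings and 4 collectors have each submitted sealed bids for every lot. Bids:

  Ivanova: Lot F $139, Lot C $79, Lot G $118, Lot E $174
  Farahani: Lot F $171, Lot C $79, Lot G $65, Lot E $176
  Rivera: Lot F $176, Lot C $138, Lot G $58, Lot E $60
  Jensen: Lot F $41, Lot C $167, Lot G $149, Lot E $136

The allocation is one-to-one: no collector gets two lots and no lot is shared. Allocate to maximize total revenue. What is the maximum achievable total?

Maximum total: $637

Optimal: Ivanova→Lot G ($118), Farahani→Lot E ($176), Rivera→Lot F ($176), Jensen→Lot C ($167) — total 118+176+176+167 = $637.
Row-greedy (each collector in turn takes its best remaining lot) gives $632, worse by 5.
Swapping Jensen↔Ivanova (Jensen→Lot G $149, Ivanova→Lot C $79) loses 57.
Checked against all permutations: $637 is optimal.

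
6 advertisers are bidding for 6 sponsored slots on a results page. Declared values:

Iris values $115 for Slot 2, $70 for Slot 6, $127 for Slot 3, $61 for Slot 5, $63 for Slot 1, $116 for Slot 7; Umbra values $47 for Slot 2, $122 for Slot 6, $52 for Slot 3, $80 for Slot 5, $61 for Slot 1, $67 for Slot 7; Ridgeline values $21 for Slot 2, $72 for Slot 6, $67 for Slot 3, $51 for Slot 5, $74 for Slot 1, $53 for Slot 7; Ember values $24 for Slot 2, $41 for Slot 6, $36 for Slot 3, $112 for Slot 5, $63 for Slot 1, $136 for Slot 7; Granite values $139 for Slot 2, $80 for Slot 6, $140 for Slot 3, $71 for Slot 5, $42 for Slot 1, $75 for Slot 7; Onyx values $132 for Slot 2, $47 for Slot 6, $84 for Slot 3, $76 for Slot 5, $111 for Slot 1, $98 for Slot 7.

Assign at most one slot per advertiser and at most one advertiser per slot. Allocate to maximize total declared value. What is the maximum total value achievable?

Optimal: Iris→Slot 7 ($116), Umbra→Slot 6 ($122), Ridgeline→Slot 1 ($74), Ember→Slot 5 ($112), Granite→Slot 3 ($140), Onyx→Slot 2 ($132) — total 116+122+74+112+140+132 = $696.
Column-greedy (each slot in turn goes to its best remaining advertiser) gives $664, worse by 32.

Maximum total: $696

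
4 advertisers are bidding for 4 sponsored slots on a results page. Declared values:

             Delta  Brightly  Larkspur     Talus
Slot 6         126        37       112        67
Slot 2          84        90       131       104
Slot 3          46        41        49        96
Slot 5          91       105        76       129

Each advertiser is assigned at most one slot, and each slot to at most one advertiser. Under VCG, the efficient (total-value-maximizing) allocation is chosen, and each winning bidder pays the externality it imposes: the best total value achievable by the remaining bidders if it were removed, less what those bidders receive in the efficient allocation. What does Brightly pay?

Efficient allocation: Delta→Slot 6 ($126), Brightly→Slot 5 ($105), Larkspur→Slot 2 ($131), Talus→Slot 3 ($96); total welfare W = $458.
Brightly receives Slot 5 at value $105, so the others get W − 105 = $353.
Without Brightly: best allocation of the remaining 3 bidders over all 4 slots is Delta→Slot 6 ($126), Larkspur→Slot 2 ($131), Talus→Slot 5 ($129), total $386.
VCG payment = (others' best without Brightly) − (others' welfare with Brightly) = 386 − 353 = $33.

Brightly pays $33.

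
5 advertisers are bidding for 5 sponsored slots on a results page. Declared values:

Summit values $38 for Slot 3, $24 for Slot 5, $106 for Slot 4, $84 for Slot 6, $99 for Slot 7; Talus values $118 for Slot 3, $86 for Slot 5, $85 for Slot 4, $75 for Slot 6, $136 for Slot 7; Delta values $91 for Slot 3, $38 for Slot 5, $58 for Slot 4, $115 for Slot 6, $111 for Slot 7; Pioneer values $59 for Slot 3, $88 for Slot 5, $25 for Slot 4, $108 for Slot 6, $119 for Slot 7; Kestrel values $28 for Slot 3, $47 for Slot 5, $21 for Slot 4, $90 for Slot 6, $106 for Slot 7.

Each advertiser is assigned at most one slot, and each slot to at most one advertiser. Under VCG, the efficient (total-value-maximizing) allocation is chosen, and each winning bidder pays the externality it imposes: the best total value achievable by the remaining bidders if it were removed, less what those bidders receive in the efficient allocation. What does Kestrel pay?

Efficient allocation: Summit→Slot 4 ($106), Talus→Slot 3 ($118), Delta→Slot 6 ($115), Pioneer→Slot 5 ($88), Kestrel→Slot 7 ($106); total welfare W = $533.
Kestrel receives Slot 7 at value $106, so the others get W − 106 = $427.
Without Kestrel: best allocation of the remaining 4 bidders over all 5 slots is Summit→Slot 4 ($106), Talus→Slot 3 ($118), Delta→Slot 6 ($115), Pioneer→Slot 7 ($119), total $458.
VCG payment = (others' best without Kestrel) − (others' welfare with Kestrel) = 458 − 427 = $31.

Kestrel pays $31.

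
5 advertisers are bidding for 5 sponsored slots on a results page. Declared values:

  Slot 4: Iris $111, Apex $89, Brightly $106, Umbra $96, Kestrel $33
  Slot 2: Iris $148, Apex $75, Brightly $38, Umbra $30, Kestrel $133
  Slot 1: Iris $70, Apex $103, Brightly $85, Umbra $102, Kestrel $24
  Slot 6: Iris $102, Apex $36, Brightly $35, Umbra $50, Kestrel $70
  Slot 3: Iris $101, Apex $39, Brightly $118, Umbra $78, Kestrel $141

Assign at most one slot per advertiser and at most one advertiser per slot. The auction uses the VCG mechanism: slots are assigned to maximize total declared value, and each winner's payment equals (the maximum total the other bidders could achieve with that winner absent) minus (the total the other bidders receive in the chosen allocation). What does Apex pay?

Apex pays $48.

Efficient allocation: Iris→Slot 6 ($102), Apex→Slot 1 ($103), Brightly→Slot 3 ($118), Umbra→Slot 4 ($96), Kestrel→Slot 2 ($133); total welfare W = $552.
Apex receives Slot 1 at value $103, so the others get W − 103 = $449.
Without Apex: best allocation of the remaining 4 bidders over all 5 slots is Iris→Slot 2 ($148), Brightly→Slot 4 ($106), Umbra→Slot 1 ($102), Kestrel→Slot 3 ($141), total $497.
VCG payment = (others' best without Apex) − (others' welfare with Apex) = 497 − 449 = $48.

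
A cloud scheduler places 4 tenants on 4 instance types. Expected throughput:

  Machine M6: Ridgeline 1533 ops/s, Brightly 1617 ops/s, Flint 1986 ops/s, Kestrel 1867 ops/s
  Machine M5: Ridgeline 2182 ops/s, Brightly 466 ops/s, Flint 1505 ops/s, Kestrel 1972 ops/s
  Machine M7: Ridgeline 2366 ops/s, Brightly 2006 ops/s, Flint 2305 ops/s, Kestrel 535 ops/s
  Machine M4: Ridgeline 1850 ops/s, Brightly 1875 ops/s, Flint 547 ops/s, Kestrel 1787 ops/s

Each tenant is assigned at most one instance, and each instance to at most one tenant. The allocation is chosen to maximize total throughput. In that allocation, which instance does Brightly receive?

Treat this as an assignment problem: match each tenant to one instance.
Optimal: Ridgeline→Machine M5 (2182 ops/s), Brightly→Machine M4 (1875 ops/s), Flint→Machine M7 (2305 ops/s), Kestrel→Machine M6 (1867 ops/s) — total 2182+1875+2305+1867 = 8229 ops/s.
Max-entry greedy (repeatedly take the single best remaining cell) gives 8199 ops/s, worse by 30.
Brightly's own top instance is Machine M7 (2006 ops/s), but forcing Brightly→Machine M7 and reassigning the rest optimally gives only 7961 ops/s — worse by 268.

Brightly receives Machine M4.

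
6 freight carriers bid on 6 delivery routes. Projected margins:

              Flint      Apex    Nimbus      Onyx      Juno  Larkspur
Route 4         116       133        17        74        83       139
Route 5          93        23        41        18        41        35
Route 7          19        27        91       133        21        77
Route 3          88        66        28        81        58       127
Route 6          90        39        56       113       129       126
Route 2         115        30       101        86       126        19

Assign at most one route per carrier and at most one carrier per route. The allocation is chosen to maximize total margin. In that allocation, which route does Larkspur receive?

Larkspur receives Route 3.

This is the linear assignment problem.
Optimal: Flint→Route 5 ($93k), Apex→Route 4 ($133k), Nimbus→Route 2 ($101k), Onyx→Route 7 ($133k), Juno→Route 6 ($129k), Larkspur→Route 3 ($127k) — total 93+133+101+133+129+127 = $716k.
Larkspur's own top route is Route 4 ($139k), but forcing Larkspur→Route 4 and reassigning the rest optimally gives only $661k — worse by 55.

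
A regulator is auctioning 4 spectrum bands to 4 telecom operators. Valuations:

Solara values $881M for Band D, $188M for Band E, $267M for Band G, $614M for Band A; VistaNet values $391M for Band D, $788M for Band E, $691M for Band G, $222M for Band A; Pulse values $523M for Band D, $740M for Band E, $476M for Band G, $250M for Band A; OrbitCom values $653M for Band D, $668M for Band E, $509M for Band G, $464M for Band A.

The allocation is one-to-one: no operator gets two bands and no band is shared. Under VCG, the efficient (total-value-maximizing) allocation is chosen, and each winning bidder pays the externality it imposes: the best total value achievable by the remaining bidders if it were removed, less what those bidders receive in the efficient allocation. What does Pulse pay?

Efficient allocation: Solara→Band D ($881M), VistaNet→Band G ($691M), Pulse→Band E ($740M), OrbitCom→Band A ($464M); total welfare W = $2776M.
Pulse receives Band E at value $740M, so the others get W − 740 = $2036M.
Without Pulse: best allocation of the remaining 3 bidders over all 4 bands is Solara→Band D ($881M), VistaNet→Band G ($691M), OrbitCom→Band E ($668M), total $2240M.
VCG payment = (others' best without Pulse) − (others' welfare with Pulse) = 2240 − 2036 = $204M.

Pulse pays $204M.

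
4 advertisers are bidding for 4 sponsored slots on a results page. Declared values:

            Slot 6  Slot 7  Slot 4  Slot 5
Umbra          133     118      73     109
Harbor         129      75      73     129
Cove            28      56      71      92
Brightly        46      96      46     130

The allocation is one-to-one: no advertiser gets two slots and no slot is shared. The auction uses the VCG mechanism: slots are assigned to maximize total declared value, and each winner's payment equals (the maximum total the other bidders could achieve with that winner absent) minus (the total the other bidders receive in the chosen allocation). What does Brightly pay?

Efficient allocation: Umbra→Slot 7 ($118), Harbor→Slot 6 ($129), Cove→Slot 4 ($71), Brightly→Slot 5 ($130); total welfare W = $448.
Brightly receives Slot 5 at value $130, so the others get W − 130 = $318.
Without Brightly: best allocation of the remaining 3 bidders over all 4 slots is Umbra→Slot 7 ($118), Harbor→Slot 6 ($129), Cove→Slot 5 ($92), total $339.
VCG payment = (others' best without Brightly) − (others' welfare with Brightly) = 339 − 318 = $21.

Brightly pays $21.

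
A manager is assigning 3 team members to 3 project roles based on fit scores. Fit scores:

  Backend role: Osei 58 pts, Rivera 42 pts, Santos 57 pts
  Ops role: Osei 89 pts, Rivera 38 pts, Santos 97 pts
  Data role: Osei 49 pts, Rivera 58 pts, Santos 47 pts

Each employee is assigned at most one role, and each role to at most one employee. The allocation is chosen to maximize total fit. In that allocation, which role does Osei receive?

Optimal: Osei→Backend role (58 pts), Rivera→Data role (58 pts), Santos→Ops role (97 pts) — total 58+58+97 = 213 pts.
Row-greedy (each employee in turn takes its best remaining role) gives 204 pts, worse by 9.
No other one-to-one assignment exceeds 213 pts.
Osei's own top role is Ops role (89 pts), but forcing Osei→Ops role and reassigning the rest optimally gives only 204 pts — worse by 9.

Osei receives Backend role.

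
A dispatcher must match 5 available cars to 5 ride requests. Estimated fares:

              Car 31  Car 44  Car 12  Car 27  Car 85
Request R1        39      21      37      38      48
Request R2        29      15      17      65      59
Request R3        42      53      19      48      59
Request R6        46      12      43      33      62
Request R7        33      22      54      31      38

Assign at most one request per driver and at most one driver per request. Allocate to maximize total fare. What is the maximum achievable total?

Maximum total: $273

This is a one-to-one assignment (maximum-weight bipartite matching).
Optimal: Car 31→Request R1 ($39), Car 44→Request R3 ($53), Car 12→Request R7 ($54), Car 27→Request R2 ($65), Car 85→Request R6 ($62) — total 39+53+54+65+62 = $273.
Column-greedy (each request in turn goes to its best remaining driver) gives $266, worse by 7.
Next-best assignment: Car 31→Request R6, Car 44→Request R3, Car 12→Request R7, Car 27→Request R2, Car 85→Request R1 = $266.
Swapping Car 85↔Car 27 (Car 85→Request R2 $59, Car 27→Request R6 $33) loses 35.
Every other assignment is strictly worse.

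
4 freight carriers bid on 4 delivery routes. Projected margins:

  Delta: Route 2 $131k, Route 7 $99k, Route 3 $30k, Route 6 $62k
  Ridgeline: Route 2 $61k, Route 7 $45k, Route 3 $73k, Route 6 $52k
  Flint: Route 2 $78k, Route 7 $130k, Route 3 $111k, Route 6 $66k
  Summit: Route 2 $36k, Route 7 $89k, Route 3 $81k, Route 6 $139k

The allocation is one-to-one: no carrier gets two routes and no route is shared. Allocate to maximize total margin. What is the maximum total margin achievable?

Max total: $473k

Treat this as an assignment problem: match each carrier to one route.
Optimal: Delta→Route 2 ($131k), Ridgeline→Route 3 ($73k), Flint→Route 7 ($130k), Summit→Route 6 ($139k) — total 131+73+130+139 = $473k.
Column-greedy (each route in turn goes to its best remaining carrier) gives $394k, worse by 79.
No other one-to-one assignment exceeds $473k.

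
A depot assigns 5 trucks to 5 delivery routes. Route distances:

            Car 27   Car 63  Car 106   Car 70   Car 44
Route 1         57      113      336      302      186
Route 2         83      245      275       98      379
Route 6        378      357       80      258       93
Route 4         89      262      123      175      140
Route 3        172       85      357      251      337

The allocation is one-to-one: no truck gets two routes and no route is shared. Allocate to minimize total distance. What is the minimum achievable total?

Min total: 456 km

This is a one-to-one assignment (minimum-cost bipartite matching).
Optimal: Car 27→Route 1 (57 km), Car 63→Route 3 (85 km), Car 106→Route 4 (123 km), Car 70→Route 2 (98 km), Car 44→Route 6 (93 km) — total 57+85+123+98+93 = 456 km.
Column-greedy (each route in turn goes to its cheapest remaining truck) gives 460 km, worse by 4.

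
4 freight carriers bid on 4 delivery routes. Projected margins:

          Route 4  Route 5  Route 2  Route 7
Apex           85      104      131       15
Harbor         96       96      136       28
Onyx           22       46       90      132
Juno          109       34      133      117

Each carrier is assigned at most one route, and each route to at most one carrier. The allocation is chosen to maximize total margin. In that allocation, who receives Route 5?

Apex receives Route 5.

Optimal: Apex→Route 5 ($104k), Harbor→Route 2 ($136k), Onyx→Route 7 ($132k), Juno→Route 4 ($109k) — total 104+136+132+109 = $481k.
Row-greedy (each carrier in turn takes its best remaining route) gives $393k, worse by 88.
Every other assignment is strictly worse.
Apex's own top route is Route 2 ($131k), but forcing Apex→Route 2 and reassigning the rest optimally gives only $468k — worse by 13.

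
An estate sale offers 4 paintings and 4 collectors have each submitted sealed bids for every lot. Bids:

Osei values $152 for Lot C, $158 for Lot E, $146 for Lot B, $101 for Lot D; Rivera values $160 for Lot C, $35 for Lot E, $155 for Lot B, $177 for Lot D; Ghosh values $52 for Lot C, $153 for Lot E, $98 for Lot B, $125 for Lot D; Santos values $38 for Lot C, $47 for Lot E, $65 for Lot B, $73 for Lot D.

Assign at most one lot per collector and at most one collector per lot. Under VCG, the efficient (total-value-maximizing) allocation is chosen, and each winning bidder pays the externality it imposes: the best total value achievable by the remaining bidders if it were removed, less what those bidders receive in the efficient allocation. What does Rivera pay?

Rivera pays $8.

Efficient allocation: Osei→Lot C ($152), Rivera→Lot D ($177), Ghosh→Lot E ($153), Santos→Lot B ($65); total welfare W = $547.
Rivera receives Lot D at value $177, so the others get W − 177 = $370.
Without Rivera: best allocation of the remaining 3 bidders over all 4 lots is Osei→Lot C ($152), Ghosh→Lot E ($153), Santos→Lot D ($73), total $378.
VCG payment = (others' best without Rivera) − (others' welfare with Rivera) = 378 − 370 = $8.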